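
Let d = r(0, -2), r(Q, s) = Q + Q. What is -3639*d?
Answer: 0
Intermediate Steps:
r(Q, s) = 2*Q
d = 0 (d = 2*0 = 0)
-3639*d = -3639*0 = 0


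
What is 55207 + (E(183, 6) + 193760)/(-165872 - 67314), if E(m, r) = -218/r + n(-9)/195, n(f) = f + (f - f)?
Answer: 1255147313392/22735635 ≈ 55206.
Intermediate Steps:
n(f) = f (n(f) = f + 0 = f)
E(m, r) = -3/65 - 218/r (E(m, r) = -218/r - 9/195 = -218/r - 9*1/195 = -218/r - 3/65 = -3/65 - 218/r)
55207 + (E(183, 6) + 193760)/(-165872 - 67314) = 55207 + ((-3/65 - 218/6) + 193760)/(-165872 - 67314) = 55207 + ((-3/65 - 218*1/6) + 193760)/(-233186) = 55207 + ((-3/65 - 109/3) + 193760)*(-1/233186) = 55207 + (-7094/195 + 193760)*(-1/233186) = 55207 + (37776106/195)*(-1/233186) = 55207 - 18888053/22735635 = 1255147313392/22735635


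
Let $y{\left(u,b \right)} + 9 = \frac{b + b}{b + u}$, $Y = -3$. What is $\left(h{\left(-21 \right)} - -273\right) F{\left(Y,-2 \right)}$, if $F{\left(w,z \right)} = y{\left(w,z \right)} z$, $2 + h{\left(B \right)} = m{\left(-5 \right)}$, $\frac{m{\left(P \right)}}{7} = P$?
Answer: $\frac{19352}{5} \approx 3870.4$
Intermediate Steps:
$m{\left(P \right)} = 7 P$
$h{\left(B \right)} = -37$ ($h{\left(B \right)} = -2 + 7 \left(-5\right) = -2 - 35 = -37$)
$y{\left(u,b \right)} = -9 + \frac{2 b}{b + u}$ ($y{\left(u,b \right)} = -9 + \frac{b + b}{b + u} = -9 + \frac{2 b}{b + u}$)
$F{\left(w,z \right)} = \frac{z \left(- 9 w - 7 z\right)}{w + z}$ ($F{\left(w,z \right)} = \frac{- 9 w - 7 z}{z + w} z = \frac{- 9 w - 7 z}{w + z} z = \frac{z \left(- 9 w - 7 z\right)}{w + z}$)
$\left(h{\left(-21 \right)} - -273\right) F{\left(Y,-2 \right)} = \left(-37 - -273\right) \left(\left(-1\right) \left(-2\right) \frac{1}{-3 - 2} \left(7 \left(-2\right) + 9 \left(-3\right)\right)\right) = \left(-37 + 273\right) \left(\left(-1\right) \left(-2\right) \frac{1}{-5} \left(-14 - 27\right)\right) = 236 \left(\left(-1\right) \left(-2\right) \left(- \frac{1}{5}\right) \left(-41\right)\right) = 236 \cdot \frac{82}{5} = \frac{19352}{5}$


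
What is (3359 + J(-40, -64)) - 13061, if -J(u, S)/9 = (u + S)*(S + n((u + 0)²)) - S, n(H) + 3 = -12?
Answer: -84222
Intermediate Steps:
n(H) = -15 (n(H) = -3 - 12 = -15)
J(u, S) = 9*S - 9*(-15 + S)*(S + u) (J(u, S) = -9*((u + S)*(S - 15) - S) = -9*((S + u)*(-15 + S) - S) = -9*((-15 + S)*(S + u) - S) = -9*(-S + (-15 + S)*(S + u)) = 9*S - 9*(-15 + S)*(S + u))
(3359 + J(-40, -64)) - 13061 = (3359 + (-9*(-64)² + 135*(-40) + 144*(-64) - 9*(-64)*(-40))) - 13061 = (3359 + (-9*4096 - 5400 - 9216 - 23040)) - 13061 = (3359 + (-36864 - 5400 - 9216 - 23040)) - 13061 = (3359 - 74520) - 13061 = -71161 - 13061 = -84222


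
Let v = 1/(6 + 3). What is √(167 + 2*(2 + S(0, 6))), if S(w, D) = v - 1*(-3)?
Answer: √1595/3 ≈ 13.312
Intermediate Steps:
v = ⅑ (v = 1/9 = ⅑ ≈ 0.11111)
S(w, D) = 28/9 (S(w, D) = ⅑ - 1*(-3) = ⅑ + 3 = 28/9)
√(167 + 2*(2 + S(0, 6))) = √(167 + 2*(2 + 28/9)) = √(167 + 2*(46/9)) = √(167 + 92/9) = √(1595/9) = √1595/3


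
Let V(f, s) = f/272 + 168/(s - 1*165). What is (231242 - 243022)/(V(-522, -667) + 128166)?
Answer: -10413520/113296869 ≈ -0.091914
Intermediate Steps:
V(f, s) = 168/(-165 + s) + f/272 (V(f, s) = f*(1/272) + 168/(s - 165) = f/272 + 168/(-165 + s) = 168/(-165 + s) + f/272)
(231242 - 243022)/(V(-522, -667) + 128166) = (231242 - 243022)/((45696 - 165*(-522) - 522*(-667))/(272*(-165 - 667)) + 128166) = -11780/((1/272)*(45696 + 86130 + 348174)/(-832) + 128166) = -11780/((1/272)*(-1/832)*480000 + 128166) = -11780/(-1875/884 + 128166) = -11780/113296869/884 = -11780*884/113296869 = -10413520/113296869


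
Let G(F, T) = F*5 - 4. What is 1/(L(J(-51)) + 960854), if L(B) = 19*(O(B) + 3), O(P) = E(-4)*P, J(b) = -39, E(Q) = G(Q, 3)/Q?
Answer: 1/956465 ≈ 1.0455e-6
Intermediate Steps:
G(F, T) = -4 + 5*F (G(F, T) = 5*F - 4 = -4 + 5*F)
E(Q) = (-4 + 5*Q)/Q
O(P) = 6*P (O(P) = (5 - 4/(-4))*P = (5 - 4*(-¼))*P = (5 + 1)*P = 6*P)
L(B) = 57 + 114*B (L(B) = 19*(6*B + 3) = 19*(3 + 6*B) = 57 + 114*B)
1/(L(J(-51)) + 960854) = 1/((57 + 114*(-39)) + 960854) = 1/((57 - 4446) + 960854) = 1/(-4389 + 960854) = 1/956465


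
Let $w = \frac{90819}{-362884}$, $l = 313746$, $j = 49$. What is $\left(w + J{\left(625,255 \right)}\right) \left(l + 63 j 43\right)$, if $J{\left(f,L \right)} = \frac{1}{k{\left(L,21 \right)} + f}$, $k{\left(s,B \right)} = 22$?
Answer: $- \frac{26073505357383}{234785948} \approx -1.1105 \cdot 10^{5}$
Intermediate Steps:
$J{\left(f,L \right)} = \frac{1}{22 + f}$
$w = - \frac{90819}{362884}$ ($w = 90819 \left(- \frac{1}{362884}\right) = - \frac{90819}{362884} \approx -0.25027$)
$\left(w + J{\left(625,255 \right)}\right) \left(l + 63 j 43\right) = \left(- \frac{90819}{362884} + \frac{1}{22 + 625}\right) \left(313746 + 63 \cdot 49 \cdot 43\right) = \left(- \frac{90819}{362884} + \frac{1}{647}\right) \left(313746 + 3087 \cdot 43\right) = \left(- \frac{90819}{362884} + \frac{1}{647}\right) \left(313746 + 132741\right) = \left(- \frac{58397009}{234785948}\right) 446487 = - \frac{26073505357383}{234785948}$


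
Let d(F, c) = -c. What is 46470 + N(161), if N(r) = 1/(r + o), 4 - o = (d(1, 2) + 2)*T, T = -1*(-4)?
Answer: 7667551/165 ≈ 46470.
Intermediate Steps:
T = 4
o = 4 (o = 4 - (-1*2 + 2)*4 = 4 - (-2 + 2)*4 = 4 - 0*4 = 4 - 1*0 = 4 + 0 = 4)
N(r) = 1/(4 + r) (N(r) = 1/(r + 4) = 1/(4 + r))
46470 + N(161) = 46470 + 1/(4 + 161) = 46470 + 1/165 = 7667551/165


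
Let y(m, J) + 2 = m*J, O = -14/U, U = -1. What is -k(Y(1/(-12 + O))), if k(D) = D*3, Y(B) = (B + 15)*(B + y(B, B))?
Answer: 465/8 ≈ 58.125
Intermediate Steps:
O = 14 (O = -14/(-1) = -14*(-1) = 14)
y(m, J) = -2 + J*m (y(m, J) = -2 + m*J = -2 + J*m)
Y(B) = (15 + B)*(-2 + B + B²) (Y(B) = (B + 15)*(B + (-2 + B*B)) = (15 + B)*(B + (-2 + B²)) = (15 + B)*(-2 + B + B²))
k(D) = 3*D
-k(Y(1/(-12 + O))) = -3*(-30 + (1/(-12 + 14))³ + 13/(-12 + 14) + 16*(1/(-12 + 14))²) = -3*(-30 + (1/2)³ + 13/2 + 16*(1/2)²) = -3*(-30 + (½)³ + 13*(½) + 16*(½)²) = -3*(-30 + ⅛ + 13/2 + 16*(¼)) = -3*(-30 + ⅛ + 13/2 + 4) = -3*(-155)/8 = -1*(-465/8) = 465/8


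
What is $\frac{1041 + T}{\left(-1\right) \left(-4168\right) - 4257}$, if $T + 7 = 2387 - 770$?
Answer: $- \frac{2651}{89} \approx -29.787$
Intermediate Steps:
$T = 1610$ ($T = -7 + \left(2387 - 770\right) = -7 + 1617 = 1610$)
$\frac{1041 + T}{\left(-1\right) \left(-4168\right) - 4257} = \frac{1041 + 1610}{\left(-1\right) \left(-4168\right) - 4257} = \frac{2651}{4168 - 4257} = \frac{2651}{-89} = 2651 \left(- \frac{1}{89}\right) = - \frac{2651}{89}$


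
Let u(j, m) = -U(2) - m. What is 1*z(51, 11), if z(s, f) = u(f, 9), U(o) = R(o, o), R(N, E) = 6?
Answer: -15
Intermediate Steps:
U(o) = 6
u(j, m) = -6 - m (u(j, m) = -1*6 - m = -6 - m)
z(s, f) = -15 (z(s, f) = -6 - 1*9 = -6 - 9 = -15)
1*z(51, 11) = 1*(-15) = -15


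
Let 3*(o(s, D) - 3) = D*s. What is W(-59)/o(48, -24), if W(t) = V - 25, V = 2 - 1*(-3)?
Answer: 20/381 ≈ 0.052493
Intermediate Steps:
o(s, D) = 3 + D*s/3 (o(s, D) = 3 + (D*s)/3 = 3 + D*s/3)
V = 5 (V = 2 + 3 = 5)
W(t) = -20 (W(t) = 5 - 25 = -20)
W(-59)/o(48, -24) = -20/(3 + (⅓)*(-24)*48) = -20/(3 - 384) = -20/(-381) = -1/381*(-20) = 20/381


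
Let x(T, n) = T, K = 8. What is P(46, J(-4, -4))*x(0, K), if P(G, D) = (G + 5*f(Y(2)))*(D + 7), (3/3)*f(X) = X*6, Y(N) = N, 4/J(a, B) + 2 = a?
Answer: 0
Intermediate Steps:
J(a, B) = 4/(-2 + a)
f(X) = 6*X (f(X) = X*6 = 6*X)
P(G, D) = (7 + D)*(60 + G) (P(G, D) = (G + 5*(6*2))*(D + 7) = (G + 5*12)*(7 + D) = (G + 60)*(7 + D) = (60 + G)*(7 + D) = (7 + D)*(60 + G))
P(46, J(-4, -4))*x(0, K) = (420 + 7*46 + 60*(4/(-2 - 4)) + (4/(-2 - 4))*46)*0 = (420 + 322 + 60*(4/(-6)) + (4/(-6))*46)*0 = (420 + 322 + 60*(4*(-⅙)) + (4*(-⅙))*46)*0 = (420 + 322 + 60*(-⅔) - ⅔*46)*0 = (420 + 322 - 40 - 92/3)*0 = (2014/3)*0 = 0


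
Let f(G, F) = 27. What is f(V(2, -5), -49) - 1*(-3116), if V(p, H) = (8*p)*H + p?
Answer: 3143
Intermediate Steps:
V(p, H) = p + 8*H*p (V(p, H) = 8*H*p + p = p + 8*H*p)
f(V(2, -5), -49) - 1*(-3116) = 27 - 1*(-3116) = 27 + 3116 = 3143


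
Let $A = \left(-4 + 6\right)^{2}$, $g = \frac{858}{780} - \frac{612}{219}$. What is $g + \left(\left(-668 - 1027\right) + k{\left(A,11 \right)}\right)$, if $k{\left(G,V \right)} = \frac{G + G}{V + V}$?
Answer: $- \frac{13621537}{8030} \approx -1696.3$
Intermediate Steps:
$g = - \frac{1237}{730}$ ($g = 858 \cdot \frac{1}{780} - \frac{204}{73} = \frac{11}{10} - \frac{204}{73} = - \frac{1237}{730} \approx -1.6945$)
$A = 4$ ($A = 2^{2} = 4$)
$k{\left(G,V \right)} = \frac{G}{V}$ ($k{\left(G,V \right)} = \frac{2 G}{2 V} = 2 G \frac{1}{2 V} = \frac{G}{V}$)
$g + \left(\left(-668 - 1027\right) + k{\left(A,11 \right)}\right) = - \frac{1237}{730} + \left(\left(-668 - 1027\right) + \frac{4}{11}\right) = - \frac{1237}{730} + \left(-1695 + 4 \cdot \frac{1}{11}\right) = - \frac{1237}{730} + \left(-1695 + \frac{4}{11}\right) = - \frac{1237}{730} - \frac{18641}{11} = - \frac{13621537}{8030}$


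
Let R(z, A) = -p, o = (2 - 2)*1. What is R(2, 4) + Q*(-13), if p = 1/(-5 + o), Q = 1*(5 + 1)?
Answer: -389/5 ≈ -77.800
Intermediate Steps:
o = 0 (o = 0*1 = 0)
Q = 6 (Q = 1*6 = 6)
p = -⅕ (p = 1/(-5 + 0) = 1/(-5) = -⅕ ≈ -0.20000)
R(z, A) = ⅕ (R(z, A) = -1*(-⅕) = ⅕)
R(2, 4) + Q*(-13) = ⅕ + 6*(-13) = ⅕ - 78 = -389/5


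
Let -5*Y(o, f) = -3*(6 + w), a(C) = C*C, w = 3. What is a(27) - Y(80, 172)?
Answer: 3618/5 ≈ 723.60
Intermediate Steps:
a(C) = C**2
Y(o, f) = 27/5 (Y(o, f) = -(-3)*(6 + 3)/5 = -(-3)*9/5 = -1/5*(-27) = 27/5)
a(27) - Y(80, 172) = 27**2 - 1*27/5 = 729 - 27/5 = 3618/5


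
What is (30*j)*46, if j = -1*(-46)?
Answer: 63480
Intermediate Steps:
j = 46
(30*j)*46 = (30*46)*46 = 1380*46 = 63480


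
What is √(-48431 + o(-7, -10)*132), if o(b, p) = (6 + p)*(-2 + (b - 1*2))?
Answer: I*√42623 ≈ 206.45*I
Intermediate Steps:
o(b, p) = (-4 + b)*(6 + p) (o(b, p) = (6 + p)*(-2 + (b - 2)) = (6 + p)*(-2 + (-2 + b)) = (6 + p)*(-4 + b) = (-4 + b)*(6 + p))
√(-48431 + o(-7, -10)*132) = √(-48431 + (-24 - 4*(-10) + 6*(-7) - 7*(-10))*132) = √(-48431 + (-24 + 40 - 42 + 70)*132) = √(-48431 + 44*132) = √(-48431 + 5808) = √(-42623) = I*√42623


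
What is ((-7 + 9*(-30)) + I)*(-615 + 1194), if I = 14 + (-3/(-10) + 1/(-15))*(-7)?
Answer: -1532227/10 ≈ -1.5322e+5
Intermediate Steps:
I = 371/30 (I = 14 + (-3*(-⅒) + 1*(-1/15))*(-7) = 14 + (3/10 - 1/15)*(-7) = 14 + (7/30)*(-7) = 14 - 49/30 = 371/30 ≈ 12.367)
((-7 + 9*(-30)) + I)*(-615 + 1194) = ((-7 + 9*(-30)) + 371/30)*(-615 + 1194) = ((-7 - 270) + 371/30)*579 = (-277 + 371/30)*579 = -7939/30*579 = -1532227/10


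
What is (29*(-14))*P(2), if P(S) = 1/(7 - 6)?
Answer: -406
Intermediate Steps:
P(S) = 1 (P(S) = 1/1 = 1)
(29*(-14))*P(2) = (29*(-14))*1 = -406*1 = -406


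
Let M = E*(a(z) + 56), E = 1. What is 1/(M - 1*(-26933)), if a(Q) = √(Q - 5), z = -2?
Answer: 26989/728406128 - I*√7/728406128 ≈ 3.7052e-5 - 3.6322e-9*I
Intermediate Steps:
a(Q) = √(-5 + Q)
M = 56 + I*√7 (M = 1*(√(-5 - 2) + 56) = 1*(√(-7) + 56) = 1*(I*√7 + 56) = 1*(56 + I*√7) = 56 + I*√7 ≈ 56.0 + 2.6458*I)
1/(M - 1*(-26933)) = 1/((56 + I*√7) - 1*(-26933)) = 1/((56 + I*√7) + 26933) = 1/(26989 + I*√7)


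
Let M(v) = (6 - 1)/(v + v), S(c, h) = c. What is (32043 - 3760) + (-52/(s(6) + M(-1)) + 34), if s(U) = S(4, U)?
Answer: 84847/3 ≈ 28282.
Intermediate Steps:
s(U) = 4
M(v) = 5/(2*v) (M(v) = 5/((2*v)) = 5*(1/(2*v)) = 5/(2*v))
(32043 - 3760) + (-52/(s(6) + M(-1)) + 34) = (32043 - 3760) + (-52/(4 + (5/2)/(-1)) + 34) = 28283 + (-52/(4 + (5/2)*(-1)) + 34) = 28283 + (-52/(4 - 5/2) + 34) = 28283 + (-52/(3/2) + 34) = 28283 + ((2/3)*(-52) + 34) = 28283 + (-104/3 + 34) = 28283 - 2/3 = 84847/3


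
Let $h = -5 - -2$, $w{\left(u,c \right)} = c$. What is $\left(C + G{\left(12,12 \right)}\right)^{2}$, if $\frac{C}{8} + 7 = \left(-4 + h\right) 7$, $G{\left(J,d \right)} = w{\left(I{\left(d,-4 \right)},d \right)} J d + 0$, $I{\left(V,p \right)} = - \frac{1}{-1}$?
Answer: $1638400$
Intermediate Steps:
$I{\left(V,p \right)} = 1$ ($I{\left(V,p \right)} = \left(-1\right) \left(-1\right) = 1$)
$h = -3$ ($h = -5 + 2 = -3$)
$G{\left(J,d \right)} = J d^{2}$ ($G{\left(J,d \right)} = d J d + 0 = J d d + 0 = J d^{2} + 0 = J d^{2}$)
$C = -448$ ($C = -56 + 8 \left(-4 - 3\right) 7 = -56 + 8 \left(\left(-7\right) 7\right) = -56 + 8 \left(-49\right) = -56 - 392 = -448$)
$\left(C + G{\left(12,12 \right)}\right)^{2} = \left(-448 + 12 \cdot 12^{2}\right)^{2} = \left(-448 + 12 \cdot 144\right)^{2} = \left(-448 + 1728\right)^{2} = 1280^{2} = 1638400$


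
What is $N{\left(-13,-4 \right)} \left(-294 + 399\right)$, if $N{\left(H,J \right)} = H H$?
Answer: $17745$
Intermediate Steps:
$N{\left(H,J \right)} = H^{2}$
$N{\left(-13,-4 \right)} \left(-294 + 399\right) = \left(-13\right)^{2} \left(-294 + 399\right) = 169 \cdot 105 = 17745$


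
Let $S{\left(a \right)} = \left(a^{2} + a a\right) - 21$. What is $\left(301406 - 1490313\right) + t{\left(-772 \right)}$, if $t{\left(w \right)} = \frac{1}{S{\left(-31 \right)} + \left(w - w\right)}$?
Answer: $- \frac{2260112206}{1901} \approx -1.1889 \cdot 10^{6}$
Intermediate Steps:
$S{\left(a \right)} = -21 + 2 a^{2}$ ($S{\left(a \right)} = \left(a^{2} + a^{2}\right) - 21 = 2 a^{2} - 21 = -21 + 2 a^{2}$)
$t{\left(w \right)} = \frac{1}{1901}$ ($t{\left(w \right)} = \frac{1}{\left(-21 + 2 \left(-31\right)^{2}\right) + \left(w - w\right)} = \frac{1}{\left(-21 + 2 \cdot 961\right) + 0} = \frac{1}{\left(-21 + 1922\right) + 0} = \frac{1}{1901 + 0} = \frac{1}{1901}$)
$\left(301406 - 1490313\right) + t{\left(-772 \right)} = \left(301406 - 1490313\right) + \frac{1}{1901} = -1188907 + \frac{1}{1901} = - \frac{2260112206}{1901}$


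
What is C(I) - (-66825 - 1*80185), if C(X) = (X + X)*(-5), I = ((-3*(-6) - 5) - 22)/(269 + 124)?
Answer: 19258340/131 ≈ 1.4701e+5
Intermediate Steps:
I = -3/131 (I = ((18 - 5) - 22)/393 = (13 - 22)*(1/393) = -9*1/393 = -3/131 ≈ -0.022901)
C(X) = -10*X (C(X) = (2*X)*(-5) = -10*X)
C(I) - (-66825 - 1*80185) = -10*(-3/131) - (-66825 - 1*80185) = 30/131 - (-66825 - 80185) = 30/131 - 1*(-147010) = 30/131 + 147010 = 19258340/131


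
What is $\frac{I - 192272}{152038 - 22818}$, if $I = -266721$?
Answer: $- \frac{458993}{129220} \approx -3.552$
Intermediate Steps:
$\frac{I - 192272}{152038 - 22818} = \frac{-266721 - 192272}{152038 - 22818} = - \frac{458993}{129220}$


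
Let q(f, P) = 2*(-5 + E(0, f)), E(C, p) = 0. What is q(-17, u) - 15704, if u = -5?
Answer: -15714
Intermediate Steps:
q(f, P) = -10 (q(f, P) = 2*(-5 + 0) = 2*(-5) = -10)
q(-17, u) - 15704 = -10 - 15704 = -15714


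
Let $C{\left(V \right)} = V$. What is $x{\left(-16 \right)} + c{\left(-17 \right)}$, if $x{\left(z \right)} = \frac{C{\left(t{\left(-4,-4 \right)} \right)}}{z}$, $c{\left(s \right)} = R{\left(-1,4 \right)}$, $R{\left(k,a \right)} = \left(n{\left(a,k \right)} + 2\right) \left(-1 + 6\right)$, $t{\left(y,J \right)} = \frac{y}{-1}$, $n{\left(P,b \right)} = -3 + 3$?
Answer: $\frac{39}{4} \approx 9.75$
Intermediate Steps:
$n{\left(P,b \right)} = 0$
$t{\left(y,J \right)} = - y$ ($t{\left(y,J \right)} = y \left(-1\right) = - y$)
$R{\left(k,a \right)} = 10$ ($R{\left(k,a \right)} = \left(0 + 2\right) \left(-1 + 6\right) = 2 \cdot 5 = 10$)
$c{\left(s \right)} = 10$
$x{\left(z \right)} = \frac{4}{z}$ ($x{\left(z \right)} = \frac{\left(-1\right) \left(-4\right)}{z} = \frac{4}{z}$)
$x{\left(-16 \right)} + c{\left(-17 \right)} = \frac{4}{-16} + 10 = 4 \left(- \frac{1}{16}\right) + 10 = - \frac{1}{4} + 10 = \frac{39}{4}$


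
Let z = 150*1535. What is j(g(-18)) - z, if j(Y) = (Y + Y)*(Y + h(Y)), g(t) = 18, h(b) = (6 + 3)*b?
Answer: -223770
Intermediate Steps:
h(b) = 9*b
j(Y) = 20*Y**2 (j(Y) = (Y + Y)*(Y + 9*Y) = (2*Y)*(10*Y) = 20*Y**2)
z = 230250
j(g(-18)) - z = 20*18**2 - 1*230250 = 20*324 - 230250 = 6480 - 230250 = -223770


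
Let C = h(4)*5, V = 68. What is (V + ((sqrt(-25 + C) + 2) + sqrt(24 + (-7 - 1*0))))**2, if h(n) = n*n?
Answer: (70 + sqrt(17) + sqrt(55))**2 ≈ 6648.7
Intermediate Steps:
h(n) = n**2
C = 80 (C = 4**2*5 = 16*5 = 80)
(V + ((sqrt(-25 + C) + 2) + sqrt(24 + (-7 - 1*0))))**2 = (68 + ((sqrt(-25 + 80) + 2) + sqrt(24 + (-7 - 1*0))))**2 = (68 + ((sqrt(55) + 2) + sqrt(24 + (-7 + 0))))**2 = (68 + ((2 + sqrt(55)) + sqrt(24 - 7)))**2 = (68 + ((2 + sqrt(55)) + sqrt(17)))**2 = (68 + (2 + sqrt(17) + sqrt(55)))**2 = (70 + sqrt(17) + sqrt(55))**2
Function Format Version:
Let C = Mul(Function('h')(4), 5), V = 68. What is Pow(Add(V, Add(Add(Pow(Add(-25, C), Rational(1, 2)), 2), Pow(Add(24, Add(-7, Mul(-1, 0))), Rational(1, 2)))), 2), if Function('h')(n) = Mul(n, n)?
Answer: Pow(Add(70, Pow(17, Rational(1, 2)), Pow(55, Rational(1, 2))), 2) ≈ 6648.7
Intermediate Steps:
Function('h')(n) = Pow(n, 2)
C = 80 (C = Mul(Pow(4, 2), 5) = Mul(16, 5) = 80)
Pow(Add(V, Add(Add(Pow(Add(-25, C), Rational(1, 2)), 2), Pow(Add(24, Add(-7, Mul(-1, 0))), Rational(1, 2)))), 2) = Pow(Add(68, Add(Add(Pow(Add(-25, 80), Rational(1, 2)), 2), Pow(Add(24, Add(-7, Mul(-1, 0))), Rational(1, 2)))), 2) = Pow(Add(68, Add(Add(Pow(55, Rational(1, 2)), 2), Pow(Add(24, Add(-7, 0)), Rational(1, 2)))), 2) = Pow(Add(68, Add(Add(2, Pow(55, Rational(1, 2))), Pow(Add(24, -7), Rational(1, 2)))), 2) = Pow(Add(68, Add(Add(2, Pow(55, Rational(1, 2))), Pow(17, Rational(1, 2)))), 2) = Pow(Add(68, Add(2, Pow(17, Rational(1, 2)), Pow(55, Rational(1, 2)))), 2) = Pow(Add(70, Pow(17, Rational(1, 2)), Pow(55, Rational(1, 2))), 2)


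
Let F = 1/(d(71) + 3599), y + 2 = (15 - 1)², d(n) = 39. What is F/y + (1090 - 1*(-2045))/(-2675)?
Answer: -4135687/3528860 ≈ -1.1720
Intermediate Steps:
y = 194 (y = -2 + (15 - 1)² = -2 + 14² = -2 + 196 = 194)
F = 1/3638 (F = 1/(39 + 3599) = 1/3638 ≈ 0.00027488)
F/y + (1090 - 1*(-2045))/(-2675) = (1/3638)/194 + (1090 - 1*(-2045))/(-2675) = (1/3638)*(1/194) + (1090 + 2045)*(-1/2675) = 1/705772 + 3135*(-1/2675) = 1/705772 - 627/535 = -4135687/3528860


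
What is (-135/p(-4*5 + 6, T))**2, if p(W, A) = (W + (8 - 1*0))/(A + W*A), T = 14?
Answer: 16769025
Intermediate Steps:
p(W, A) = (8 + W)/(A + A*W) (p(W, A) = (W + (8 + 0))/(A + A*W) = (W + 8)/(A + A*W) = (8 + W)/(A + A*W))
(-135/p(-4*5 + 6, T))**2 = (-135*14*(1 + (-4*5 + 6))/(8 + (-4*5 + 6)))**2 = (-135*14*(1 + (-20 + 6))/(8 + (-20 + 6)))**2 = (-135*14*(1 - 14)/(8 - 14))**2 = (-135/((1/14)*(-6)/(-13)))**2 = (-135/((1/14)*(-1/13)*(-6)))**2 = (-135/3/91)**2 = (-135*91/3)**2 = (-4095)**2 = 16769025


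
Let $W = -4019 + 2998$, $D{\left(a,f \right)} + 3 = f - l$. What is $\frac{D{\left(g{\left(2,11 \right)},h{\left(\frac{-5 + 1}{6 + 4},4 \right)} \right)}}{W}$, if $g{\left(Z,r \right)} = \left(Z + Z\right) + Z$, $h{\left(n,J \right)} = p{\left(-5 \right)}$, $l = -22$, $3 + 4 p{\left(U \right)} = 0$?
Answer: $- \frac{73}{4084} \approx -0.017875$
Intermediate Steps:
$p{\left(U \right)} = - \frac{3}{4}$ ($p{\left(U \right)} = - \frac{3}{4} + \frac{1}{4} \cdot 0 = - \frac{3}{4} + 0 = - \frac{3}{4}$)
$h{\left(n,J \right)} = - \frac{3}{4}$
$g{\left(Z,r \right)} = 3 Z$ ($g{\left(Z,r \right)} = 2 Z + Z = 3 Z$)
$D{\left(a,f \right)} = 19 + f$ ($D{\left(a,f \right)} = -3 + \left(f - -22\right) = -3 + \left(f + 22\right) = -3 + \left(22 + f\right) = 19 + f$)
$W = -1021$
$\frac{D{\left(g{\left(2,11 \right)},h{\left(\frac{-5 + 1}{6 + 4},4 \right)} \right)}}{W} = \frac{19 - \frac{3}{4}}{-1021} = \frac{73}{4} \left(- \frac{1}{1021}\right) = - \frac{73}{4084}$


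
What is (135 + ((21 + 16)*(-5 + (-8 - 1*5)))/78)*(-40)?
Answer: -65760/13 ≈ -5058.5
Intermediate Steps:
(135 + ((21 + 16)*(-5 + (-8 - 1*5)))/78)*(-40) = (135 + (37*(-5 + (-8 - 5)))*(1/78))*(-40) = (135 + (37*(-5 - 13))*(1/78))*(-40) = (135 + (37*(-18))*(1/78))*(-40) = (135 - 666*1/78)*(-40) = (135 - 111/13)*(-40) = (1644/13)*(-40) = -65760/13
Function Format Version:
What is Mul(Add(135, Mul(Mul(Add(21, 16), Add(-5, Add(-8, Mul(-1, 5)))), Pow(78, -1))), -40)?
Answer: Rational(-65760, 13) ≈ -5058.5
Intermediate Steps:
Mul(Add(135, Mul(Mul(Add(21, 16), Add(-5, Add(-8, Mul(-1, 5)))), Pow(78, -1))), -40) = Mul(Add(135, Mul(Mul(37, Add(-5, Add(-8, -5))), Rational(1, 78))), -40) = Mul(Add(135, Mul(Mul(37, Add(-5, -13)), Rational(1, 78))), -40) = Mul(Add(135, Mul(Mul(37, -18), Rational(1, 78))), -40) = Mul(Add(135, Mul(-666, Rational(1, 78))), -40) = Mul(Add(135, Rational(-111, 13)), -40) = Mul(Rational(1644, 13), -40) = Rational(-65760, 13)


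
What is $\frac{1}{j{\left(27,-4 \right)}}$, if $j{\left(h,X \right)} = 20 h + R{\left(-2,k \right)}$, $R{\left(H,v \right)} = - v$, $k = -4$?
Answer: $\frac{1}{544} \approx 0.0018382$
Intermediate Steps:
$j{\left(h,X \right)} = 4 + 20 h$ ($j{\left(h,X \right)} = 20 h - -4 = 20 h + 4 = 4 + 20 h$)
$\frac{1}{j{\left(27,-4 \right)}} = \frac{1}{4 + 20 \cdot 27} = \frac{1}{4 + 540} = \frac{1}{544}$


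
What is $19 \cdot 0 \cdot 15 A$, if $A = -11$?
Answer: $0$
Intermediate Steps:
$19 \cdot 0 \cdot 15 A = 19 \cdot 0 \cdot 15 \left(-11\right) = 19 \cdot 0 \left(-11\right) = 0 \left(-11\right) = 0$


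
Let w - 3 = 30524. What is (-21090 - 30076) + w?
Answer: -20639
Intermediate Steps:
w = 30527 (w = 3 + 30524 = 30527)
(-21090 - 30076) + w = (-21090 - 30076) + 30527 = -51166 + 30527 = -20639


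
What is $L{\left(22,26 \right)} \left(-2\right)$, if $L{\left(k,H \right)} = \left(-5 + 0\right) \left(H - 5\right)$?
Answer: $210$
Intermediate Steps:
$L{\left(k,H \right)} = 25 - 5 H$ ($L{\left(k,H \right)} = - 5 \left(-5 + H\right) = 25 - 5 H$)
$L{\left(22,26 \right)} \left(-2\right) = \left(25 - 130\right) \left(-2\right) = \left(-105\right) \left(-2\right) = 210$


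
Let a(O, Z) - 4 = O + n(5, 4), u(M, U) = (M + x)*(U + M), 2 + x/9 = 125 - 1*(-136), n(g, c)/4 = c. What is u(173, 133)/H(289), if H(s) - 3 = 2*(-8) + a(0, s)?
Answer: 766224/7 ≈ 1.0946e+5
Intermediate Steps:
n(g, c) = 4*c
x = 2331 (x = -18 + 9*(125 - 1*(-136)) = -18 + 9*(125 + 136) = -18 + 9*261 = -18 + 2349 = 2331)
u(M, U) = (2331 + M)*(M + U) (u(M, U) = (M + 2331)*(U + M) = (2331 + M)*(M + U))
a(O, Z) = 20 + O (a(O, Z) = 4 + (O + 4*4) = 4 + (O + 16) = 4 + (16 + O) = 20 + O)
H(s) = 7 (H(s) = 3 + (2*(-8) + (20 + 0)) = 3 + (-16 + 20) = 3 + 4 = 7)
u(173, 133)/H(289) = (173² + 2331*173 + 2331*133 + 173*133)/7 = (29929 + 403263 + 310023 + 23009)*(⅐) = 766224*(⅐) = 766224/7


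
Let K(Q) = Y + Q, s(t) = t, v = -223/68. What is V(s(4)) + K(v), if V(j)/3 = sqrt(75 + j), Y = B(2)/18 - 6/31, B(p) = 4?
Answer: -61673/18972 + 3*sqrt(79) ≈ 23.414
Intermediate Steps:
v = -223/68 (v = -223*1/68 = -223/68 ≈ -3.2794)
Y = 8/279 (Y = 4/18 - 6/31 = 4*(1/18) - 6*1/31 = 2/9 - 6/31 = 8/279 ≈ 0.028674)
K(Q) = 8/279 + Q
V(j) = 3*sqrt(75 + j)
V(s(4)) + K(v) = 3*sqrt(75 + 4) + (8/279 - 223/68) = 3*sqrt(79) - 61673/18972 = -61673/18972 + 3*sqrt(79)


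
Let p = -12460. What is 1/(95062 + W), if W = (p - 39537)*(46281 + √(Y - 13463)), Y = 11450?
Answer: I/(319*(-7543505*I + 163*√2013)) ≈ -4.1556e-10 + 4.0288e-13*I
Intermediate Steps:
W = -2406473157 - 51997*I*√2013 (W = (-12460 - 39537)*(46281 + √(11450 - 13463)) = -51997*(46281 + √(-2013)) = -51997*(46281 + I*√2013) = -2406473157 - 51997*I*√2013 ≈ -2.4065e+9 - 2.3329e+6*I)
1/(95062 + W) = 1/(95062 + (-2406473157 - 51997*I*√2013)) = 1/(-2406378095 - 51997*I*√2013)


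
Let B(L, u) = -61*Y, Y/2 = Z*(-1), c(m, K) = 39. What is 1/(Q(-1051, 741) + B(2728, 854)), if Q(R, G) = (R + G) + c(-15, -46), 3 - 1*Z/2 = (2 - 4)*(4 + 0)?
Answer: 1/2413 ≈ 0.00041442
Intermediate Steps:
Z = 22 (Z = 6 - 2*(2 - 4)*(4 + 0) = 6 - (-4)*4 = 6 - 2*(-8) = 6 + 16 = 22)
Q(R, G) = 39 + G + R (Q(R, G) = (R + G) + 39 = (G + R) + 39 = 39 + G + R)
Y = -44 (Y = 2*(22*(-1)) = 2*(-22) = -44)
B(L, u) = 2684 (B(L, u) = -61*(-44) = 2684)
1/(Q(-1051, 741) + B(2728, 854)) = 1/((39 + 741 - 1051) + 2684) = 1/(-271 + 2684) = 1/2413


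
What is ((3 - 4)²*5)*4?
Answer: 20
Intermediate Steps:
((3 - 4)²*5)*4 = ((-1)²*5)*4 = (1*5)*4 = 5*4 = 20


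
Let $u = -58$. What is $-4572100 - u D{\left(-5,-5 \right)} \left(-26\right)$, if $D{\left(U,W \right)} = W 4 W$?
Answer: $-4722900$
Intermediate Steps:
$D{\left(U,W \right)} = 4 W^{2}$ ($D{\left(U,W \right)} = 4 W W = 4 W^{2}$)
$-4572100 - u D{\left(-5,-5 \right)} \left(-26\right) = -4572100 - - 58 \cdot 4 \left(-5\right)^{2} \left(-26\right) = -4572100 - - 58 \cdot 4 \cdot 25 \left(-26\right) = -4572100 - \left(-58\right) 100 \left(-26\right) = -4572100 - \left(-5800\right) \left(-26\right) = -4572100 - 150800 = -4722900$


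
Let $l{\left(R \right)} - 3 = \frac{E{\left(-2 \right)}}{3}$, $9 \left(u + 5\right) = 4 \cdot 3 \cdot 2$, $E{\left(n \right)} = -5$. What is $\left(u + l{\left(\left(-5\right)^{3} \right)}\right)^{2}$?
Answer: $1$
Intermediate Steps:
$u = - \frac{7}{3}$ ($u = -5 + \frac{4 \cdot 3 \cdot 2}{9} = -5 + \frac{12 \cdot 2}{9} = -5 + \frac{1}{9} \cdot 24 = -5 + \frac{8}{3} = - \frac{7}{3} \approx -2.3333$)
$l{\left(R \right)} = \frac{4}{3}$ ($l{\left(R \right)} = 3 - \frac{5}{3} = \frac{4}{3}$)
$\left(u + l{\left(\left(-5\right)^{3} \right)}\right)^{2} = \left(- \frac{7}{3} + \frac{4}{3}\right)^{2} = \left(-1\right)^{2} = 1$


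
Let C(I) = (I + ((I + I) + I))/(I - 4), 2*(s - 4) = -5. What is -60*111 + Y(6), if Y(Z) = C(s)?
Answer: -33312/5 ≈ -6662.4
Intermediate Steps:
s = 3/2 (s = 4 + (½)*(-5) = 4 - 5/2 = 3/2 ≈ 1.5000)
C(I) = 4*I/(-4 + I) (C(I) = (I + (2*I + I))/(-4 + I) = (I + 3*I)/(-4 + I) = (4*I)/(-4 + I) = 4*I/(-4 + I))
Y(Z) = -12/5 (Y(Z) = 4*(3/2)/(-4 + 3/2) = 4*(3/2)/(-5/2) = 4*(3/2)*(-⅖) = -12/5)
-60*111 + Y(6) = -60*111 - 12/5 = -6660 - 12/5 = -33312/5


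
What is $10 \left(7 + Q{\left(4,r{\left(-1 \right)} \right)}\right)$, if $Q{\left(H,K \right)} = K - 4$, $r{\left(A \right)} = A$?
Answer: $20$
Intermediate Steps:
$Q{\left(H,K \right)} = -4 + K$
$10 \left(7 + Q{\left(4,r{\left(-1 \right)} \right)}\right) = 10 \left(7 - 5\right) = 10 \cdot 2 = 20$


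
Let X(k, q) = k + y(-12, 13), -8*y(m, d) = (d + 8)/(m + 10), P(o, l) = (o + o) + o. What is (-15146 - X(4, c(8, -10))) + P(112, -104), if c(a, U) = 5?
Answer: -237045/16 ≈ -14815.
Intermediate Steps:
P(o, l) = 3*o (P(o, l) = 2*o + o = 3*o)
y(m, d) = -(8 + d)/(8*(10 + m)) (y(m, d) = -(d + 8)/(8*(m + 10)) = -(8 + d)/(8*(10 + m)))
X(k, q) = 21/16 + k (X(k, q) = k + (-8 - 1*13)/(8*(10 - 12)) = k + (⅛)*(-8 - 13)/(-2) = k + (⅛)*(-½)*(-21) = k + 21/16 = 21/16 + k)
(-15146 - X(4, c(8, -10))) + P(112, -104) = (-15146 - (21/16 + 4)) + 3*112 = (-15146 - 1*85/16) + 336 = (-15146 - 85/16) + 336 = -242421/16 + 336 = -237045/16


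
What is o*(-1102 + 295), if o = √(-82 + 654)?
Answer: -1614*√143 ≈ -19301.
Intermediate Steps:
o = 2*√143 (o = √572 = 2*√143 ≈ 23.917)
o*(-1102 + 295) = (2*√143)*(-1102 + 295) = (2*√143)*(-807) = -1614*√143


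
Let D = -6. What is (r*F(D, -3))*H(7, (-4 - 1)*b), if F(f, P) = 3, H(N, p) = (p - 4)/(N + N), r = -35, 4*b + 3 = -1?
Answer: -15/2 ≈ -7.5000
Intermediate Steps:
b = -1 (b = -¾ + (¼)*(-1) = -¾ - ¼ = -1)
H(N, p) = (-4 + p)/(2*N) (H(N, p) = (-4 + p)/((2*N)) = (-4 + p)*(1/(2*N)) = (-4 + p)/(2*N))
(r*F(D, -3))*H(7, (-4 - 1)*b) = (-35*3)*((½)*(-4 + (-4 - 1)*(-1))/7) = -105*(-4 - 5*(-1))/(2*7) = -105*(-4 + 5)/(2*7) = -105/(2*7) = -105*1/14 = -15/2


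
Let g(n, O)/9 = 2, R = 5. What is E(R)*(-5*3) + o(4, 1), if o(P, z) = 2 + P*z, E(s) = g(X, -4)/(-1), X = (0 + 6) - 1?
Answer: 276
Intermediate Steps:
X = 5 (X = 6 - 1 = 5)
g(n, O) = 18 (g(n, O) = 9*2 = 18)
E(s) = -18 (E(s) = 18/(-1) = 18*(-1) = -18)
E(R)*(-5*3) + o(4, 1) = -(-90)*3 + (2 + 4*1) = -18*(-15) + (2 + 4) = 270 + 6 = 276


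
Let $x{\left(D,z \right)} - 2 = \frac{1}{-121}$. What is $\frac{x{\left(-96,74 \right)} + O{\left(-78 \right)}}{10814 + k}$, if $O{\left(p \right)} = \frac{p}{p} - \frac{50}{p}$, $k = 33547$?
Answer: $\frac{553}{6752889} \approx 8.1891 \cdot 10^{-5}$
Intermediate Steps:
$O{\left(p \right)} = 1 - \frac{50}{p}$
$x{\left(D,z \right)} = \frac{241}{121}$ ($x{\left(D,z \right)} = 2 + \frac{1}{-121} = 2 - \frac{1}{121} = \frac{241}{121}$)
$\frac{x{\left(-96,74 \right)} + O{\left(-78 \right)}}{10814 + k} = \frac{\frac{241}{121} + \frac{-50 - 78}{-78}}{10814 + 33547} = \frac{\frac{241}{121} - - \frac{64}{39}}{44361} = \left(\frac{241}{121} + \frac{64}{39}\right) \frac{1}{44361} = \frac{17143}{4719} \cdot \frac{1}{44361} = \frac{553}{6752889}$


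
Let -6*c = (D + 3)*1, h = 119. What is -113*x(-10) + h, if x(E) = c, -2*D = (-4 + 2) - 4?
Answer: 232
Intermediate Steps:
D = 3 (D = -((-4 + 2) - 4)/2 = -(-2 - 4)/2 = -½*(-6) = 3)
c = -1 (c = -(3 + 3)/6 = -1 ≈ -1.0000)
x(E) = -1
-113*x(-10) + h = -113*(-1) + 119 = 113 + 119 = 232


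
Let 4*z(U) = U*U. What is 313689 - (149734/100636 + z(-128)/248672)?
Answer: 122658454073481/391021178 ≈ 3.1369e+5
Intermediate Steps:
z(U) = U²/4 (z(U) = (U*U)/4 = U²/4)
313689 - (149734/100636 + z(-128)/248672) = 313689 - (149734/100636 + ((¼)*(-128)²)/248672) = 313689 - (149734*(1/100636) + ((¼)*16384)*(1/248672)) = 313689 - (74867/50318 + 4096*(1/248672)) = 313689 - (74867/50318 + 128/7771) = 313689 - 1*588232161/391021178 = 313689 - 588232161/391021178 = 122658454073481/391021178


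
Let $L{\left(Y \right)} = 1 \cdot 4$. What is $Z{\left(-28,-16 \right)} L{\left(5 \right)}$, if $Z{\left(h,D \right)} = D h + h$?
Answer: $1680$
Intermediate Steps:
$L{\left(Y \right)} = 4$
$Z{\left(h,D \right)} = h + D h$
$Z{\left(-28,-16 \right)} L{\left(5 \right)} = - 28 \left(1 - 16\right) 4 = \left(-28\right) \left(-15\right) 4 = 420 \cdot 4 = 1680$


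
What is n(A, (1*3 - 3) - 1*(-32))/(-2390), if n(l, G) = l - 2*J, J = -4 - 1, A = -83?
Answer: 73/2390 ≈ 0.030544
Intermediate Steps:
J = -5
n(l, G) = 10 + l (n(l, G) = l - 2*(-5) = l + 10 = 10 + l)
n(A, (1*3 - 3) - 1*(-32))/(-2390) = (10 - 83)/(-2390) = -73*(-1/2390) = 73/2390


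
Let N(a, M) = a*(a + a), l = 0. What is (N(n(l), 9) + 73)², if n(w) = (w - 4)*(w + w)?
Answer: 5329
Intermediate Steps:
n(w) = 2*w*(-4 + w) (n(w) = (-4 + w)*(2*w) = 2*w*(-4 + w))
N(a, M) = 2*a² (N(a, M) = a*(2*a) = 2*a²)
(N(n(l), 9) + 73)² = (2*(2*0*(-4 + 0))² + 73)² = (2*(2*0*(-4))² + 73)² = (2*0² + 73)² = (2*0 + 73)² = (0 + 73)² = 73² = 5329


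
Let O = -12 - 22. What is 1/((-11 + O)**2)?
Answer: 1/2025 ≈ 0.00049383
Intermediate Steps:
O = -34
1/((-11 + O)**2) = 1/((-11 - 34)**2) = 1/((-45)**2) = 1/2025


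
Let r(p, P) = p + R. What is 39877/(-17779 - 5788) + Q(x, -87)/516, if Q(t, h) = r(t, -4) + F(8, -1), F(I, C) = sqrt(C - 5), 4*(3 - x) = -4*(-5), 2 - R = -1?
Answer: -20552965/12160572 + I*sqrt(6)/516 ≈ -1.6901 + 0.0047471*I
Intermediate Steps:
R = 3 (R = 2 - 1*(-1) = 2 + 1 = 3)
x = -2 (x = 3 - (-1)*(-5) = 3 - 1/4*20 = 3 - 5 = -2)
F(I, C) = sqrt(-5 + C)
r(p, P) = 3 + p (r(p, P) = p + 3 = 3 + p)
Q(t, h) = 3 + t + I*sqrt(6) (Q(t, h) = (3 + t) + sqrt(-5 - 1) = (3 + t) + sqrt(-6) = (3 + t) + I*sqrt(6) = 3 + t + I*sqrt(6))
39877/(-17779 - 5788) + Q(x, -87)/516 = 39877/(-17779 - 5788) + (3 - 2 + I*sqrt(6))/516 = 39877/(-23567) + (1 + I*sqrt(6))*(1/516) = 39877*(-1/23567) + (1/516 + I*sqrt(6)/516) = -39877/23567 + (1/516 + I*sqrt(6)/516) = -20552965/12160572 + I*sqrt(6)/516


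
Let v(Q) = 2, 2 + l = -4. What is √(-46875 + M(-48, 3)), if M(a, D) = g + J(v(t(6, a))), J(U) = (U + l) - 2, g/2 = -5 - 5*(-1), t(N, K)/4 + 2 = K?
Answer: 3*I*√5209 ≈ 216.52*I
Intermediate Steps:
l = -6 (l = -2 - 4 = -6)
t(N, K) = -8 + 4*K
g = 0 (g = 2*(-5 - 5*(-1)) = 2*(-5 + 5) = 2*0 = 0)
J(U) = -8 + U (J(U) = (U - 6) - 2 = (-6 + U) - 2 = -8 + U)
M(a, D) = -6 (M(a, D) = 0 + (-8 + 2) = 0 - 6 = -6)
√(-46875 + M(-48, 3)) = √(-46875 - 6) = √(-46881) = 3*I*√5209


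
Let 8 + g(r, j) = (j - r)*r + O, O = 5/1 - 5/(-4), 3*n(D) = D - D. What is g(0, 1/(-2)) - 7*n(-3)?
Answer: -7/4 ≈ -1.7500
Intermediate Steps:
n(D) = 0 (n(D) = (D - D)/3 = (1/3)*0 = 0)
O = 25/4 (O = 5*1 - 5*(-1/4) = 5 + 5/4 = 25/4 ≈ 6.2500)
g(r, j) = -7/4 + r*(j - r) (g(r, j) = -8 + ((j - r)*r + 25/4) = -8 + (r*(j - r) + 25/4) = -8 + (25/4 + r*(j - r)) = -7/4 + r*(j - r))
g(0, 1/(-2)) - 7*n(-3) = (-7/4 - 1*0**2 + (1/(-2))*0) - 7*0 = (-7/4 - 1*0 + (1*(-1/2))*0) + 0 = (-7/4 + 0 - 1/2*0) + 0 = (-7/4 + 0 + 0) + 0 = -7/4 + 0 = -7/4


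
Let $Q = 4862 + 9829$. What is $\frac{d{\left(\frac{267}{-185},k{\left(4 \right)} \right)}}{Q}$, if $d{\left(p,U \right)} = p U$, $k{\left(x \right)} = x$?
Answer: $- \frac{356}{905945} \approx -0.00039296$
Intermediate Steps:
$d{\left(p,U \right)} = U p$
$Q = 14691$
$\frac{d{\left(\frac{267}{-185},k{\left(4 \right)} \right)}}{Q} = \frac{4 \frac{267}{-185}}{14691} = 4 \cdot 267 \left(- \frac{1}{185}\right) \frac{1}{14691} = 4 \left(- \frac{267}{185}\right) \frac{1}{14691} = \left(- \frac{1068}{185}\right) \frac{1}{14691} = - \frac{356}{905945}$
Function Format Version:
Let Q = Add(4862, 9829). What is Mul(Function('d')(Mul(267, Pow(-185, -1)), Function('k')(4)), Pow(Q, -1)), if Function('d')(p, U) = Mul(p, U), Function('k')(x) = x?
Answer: Rational(-356, 905945) ≈ -0.00039296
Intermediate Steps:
Function('d')(p, U) = Mul(U, p)
Q = 14691
Mul(Function('d')(Mul(267, Pow(-185, -1)), Function('k')(4)), Pow(Q, -1)) = Mul(Mul(4, Mul(267, Pow(-185, -1))), Pow(14691, -1)) = Mul(Mul(4, Mul(267, Rational(-1, 185))), Rational(1, 14691)) = Mul(Mul(4, Rational(-267, 185)), Rational(1, 14691)) = Mul(Rational(-1068, 185), Rational(1, 14691)) = Rational(-356, 905945)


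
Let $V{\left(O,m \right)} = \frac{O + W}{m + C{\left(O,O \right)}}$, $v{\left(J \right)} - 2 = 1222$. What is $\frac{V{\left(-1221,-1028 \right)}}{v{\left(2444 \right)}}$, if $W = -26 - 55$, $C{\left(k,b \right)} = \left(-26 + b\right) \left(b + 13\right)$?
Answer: $- \frac{217}{307090992} \approx -7.0663 \cdot 10^{-7}$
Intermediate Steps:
$C{\left(k,b \right)} = \left(-26 + b\right) \left(13 + b\right)$
$v{\left(J \right)} = 1224$ ($v{\left(J \right)} = 2 + 1222 = 1224$)
$W = -81$ ($W = -26 - 55 = -81$)
$V{\left(O,m \right)} = \frac{-81 + O}{-338 + m + O^{2} - 13 O}$ ($V{\left(O,m \right)} = \frac{O - 81}{m - \left(338 - O^{2} + 13 O\right)} = \frac{-81 + O}{-338 + m + O^{2} - 13 O}$)
$\frac{V{\left(-1221,-1028 \right)}}{v{\left(2444 \right)}} = \frac{\frac{1}{-338 - 1028 + \left(-1221\right)^{2} - -15873} \left(-81 - 1221\right)}{1224} = \frac{1}{-338 - 1028 + 1490841 + 15873} \left(-1302\right) \frac{1}{1224} = \frac{1}{1505348} \left(-1302\right) \frac{1}{1224} = \left(- \frac{651}{752674}\right) \frac{1}{1224} = - \frac{217}{307090992}$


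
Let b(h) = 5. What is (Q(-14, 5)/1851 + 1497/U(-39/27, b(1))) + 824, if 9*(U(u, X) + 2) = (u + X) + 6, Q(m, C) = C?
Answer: -108529303/140676 ≈ -771.48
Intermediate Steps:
U(u, X) = -4/3 + X/9 + u/9 (U(u, X) = -2 + ((u + X) + 6)/9 = -2 + ((X + u) + 6)/9 = -2 + (6 + X + u)/9 = -2 + (⅔ + X/9 + u/9) = -4/3 + X/9 + u/9)
(Q(-14, 5)/1851 + 1497/U(-39/27, b(1))) + 824 = (5/1851 + 1497/(-4/3 + (⅑)*5 + (-39/27)/9)) + 824 = (5*(1/1851) + 1497/(-4/3 + 5/9 + (-39*1/27)/9)) + 824 = (5/1851 + 1497/(-4/3 + 5/9 + (⅑)*(-13/9))) + 824 = (5/1851 + 1497/(-4/3 + 5/9 - 13/81)) + 824 = (5/1851 + 1497/(-76/81)) + 824 = (5/1851 + 1497*(-81/76)) + 824 = (5/1851 - 121257/76) + 824 = -224446327/140676 + 824 = -108529303/140676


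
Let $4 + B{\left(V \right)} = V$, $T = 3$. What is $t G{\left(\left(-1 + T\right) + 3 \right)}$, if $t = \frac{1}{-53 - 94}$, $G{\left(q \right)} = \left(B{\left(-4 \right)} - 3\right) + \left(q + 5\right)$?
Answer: $\frac{1}{147} \approx 0.0068027$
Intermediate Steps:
$B{\left(V \right)} = -4 + V$
$G{\left(q \right)} = -6 + q$ ($G{\left(q \right)} = \left(\left(-4 - 4\right) - 3\right) + \left(q + 5\right) = \left(-8 - 3\right) + \left(5 + q\right) = -11 + \left(5 + q\right) = -6 + q$)
$t = - \frac{1}{147}$ ($t = \frac{1}{-147} = - \frac{1}{147} \approx -0.0068027$)
$t G{\left(\left(-1 + T\right) + 3 \right)} = - \frac{-6 + \left(\left(-1 + 3\right) + 3\right)}{147} = - \frac{-6 + \left(2 + 3\right)}{147} = - \frac{-6 + 5}{147} = \left(- \frac{1}{147}\right) \left(-1\right) = \frac{1}{147}$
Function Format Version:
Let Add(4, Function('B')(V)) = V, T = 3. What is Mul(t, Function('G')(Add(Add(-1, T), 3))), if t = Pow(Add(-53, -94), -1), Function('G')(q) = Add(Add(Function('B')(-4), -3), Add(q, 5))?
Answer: Rational(1, 147) ≈ 0.0068027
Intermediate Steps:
Function('B')(V) = Add(-4, V)
Function('G')(q) = Add(-6, q) (Function('G')(q) = Add(Add(Add(-4, -4), -3), Add(q, 5)) = Add(Add(-8, -3), Add(5, q)) = Add(-11, Add(5, q)) = Add(-6, q))
t = Rational(-1, 147) (t = Pow(-147, -1) = Rational(-1, 147) ≈ -0.0068027)
Mul(t, Function('G')(Add(Add(-1, T), 3))) = Mul(Rational(-1, 147), Add(-6, Add(Add(-1, 3), 3))) = Mul(Rational(-1, 147), Add(-6, Add(2, 3))) = Mul(Rational(-1, 147), Add(-6, 5)) = Mul(Rational(-1, 147), -1) = Rational(1, 147)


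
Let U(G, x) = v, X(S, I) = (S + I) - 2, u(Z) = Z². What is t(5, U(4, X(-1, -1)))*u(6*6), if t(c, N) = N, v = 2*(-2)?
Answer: -5184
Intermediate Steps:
X(S, I) = -2 + I + S (X(S, I) = (I + S) - 2 = -2 + I + S)
v = -4
U(G, x) = -4
t(5, U(4, X(-1, -1)))*u(6*6) = -4*(6*6)² = -4*36² = -4*1296 = -5184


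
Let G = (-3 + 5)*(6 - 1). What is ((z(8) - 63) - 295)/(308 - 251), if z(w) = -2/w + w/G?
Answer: -2383/380 ≈ -6.2710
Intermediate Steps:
G = 10 (G = 2*5 = 10)
z(w) = -2/w + w/10
((z(8) - 63) - 295)/(308 - 251) = (((-2/8 + (⅒)*8) - 63) - 295)/(308 - 251) = (((-2*⅛ + ⅘) - 63) - 295)/57 = (((-¼ + ⅘) - 63) - 295)*(1/57) = ((11/20 - 63) - 295)*(1/57) = (-1249/20 - 295)*(1/57) = -7149/20*1/57 = -2383/380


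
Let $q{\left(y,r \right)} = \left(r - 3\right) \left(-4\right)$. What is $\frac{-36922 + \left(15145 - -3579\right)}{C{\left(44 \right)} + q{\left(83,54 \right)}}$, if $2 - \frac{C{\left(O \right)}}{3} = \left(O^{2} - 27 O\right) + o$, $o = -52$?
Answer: $\frac{1011}{127} \approx 7.9606$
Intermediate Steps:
$C{\left(O \right)} = 162 - 3 O^{2} + 81 O$ ($C{\left(O \right)} = 6 - 3 \left(\left(O^{2} - 27 O\right) - 52\right) = 6 - 3 \left(-52 + O^{2} - 27 O\right) = 6 + \left(156 - 3 O^{2} + 81 O\right) = 162 - 3 O^{2} + 81 O$)
$q{\left(y,r \right)} = 12 - 4 r$ ($q{\left(y,r \right)} = \left(-3 + r\right) \left(-4\right) = 12 - 4 r$)
$\frac{-36922 + \left(15145 - -3579\right)}{C{\left(44 \right)} + q{\left(83,54 \right)}} = \frac{-36922 + \left(15145 - -3579\right)}{\left(162 - 3 \cdot 44^{2} + 81 \cdot 44\right) + \left(12 - 216\right)} = \frac{-36922 + \left(15145 + 3579\right)}{\left(162 - 5808 + 3564\right) + \left(12 - 216\right)} = \frac{-36922 + 18724}{\left(162 - 5808 + 3564\right) - 204} = - \frac{18198}{-2082 - 204} = - \frac{18198}{-2286} = \left(-18198\right) \left(- \frac{1}{2286}\right) = \frac{1011}{127}$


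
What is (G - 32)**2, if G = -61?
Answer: 8649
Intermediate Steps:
(G - 32)**2 = (-61 - 32)**2 = (-93)**2 = 8649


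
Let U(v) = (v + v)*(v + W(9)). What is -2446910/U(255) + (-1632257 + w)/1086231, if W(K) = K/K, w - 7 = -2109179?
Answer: -104879682215/4727277312 ≈ -22.186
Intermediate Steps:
w = -2109172 (w = 7 - 2109179 = -2109172)
W(K) = 1
U(v) = 2*v*(1 + v) (U(v) = (v + v)*(v + 1) = (2*v)*(1 + v) = 2*v*(1 + v))
-2446910/U(255) + (-1632257 + w)/1086231 = -2446910*1/(510*(1 + 255)) + (-1632257 - 2109172)/1086231 = -2446910/(2*255*256) - 3741429*1/1086231 = -2446910/130560 - 1247143/362077 = -2446910*1/130560 - 1247143/362077 = -244691/13056 - 1247143/362077 = -104879682215/4727277312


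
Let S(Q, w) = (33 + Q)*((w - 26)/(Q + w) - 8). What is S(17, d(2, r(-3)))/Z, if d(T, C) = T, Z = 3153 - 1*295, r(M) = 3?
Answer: -4400/27151 ≈ -0.16206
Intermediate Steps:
Z = 2858 (Z = 3153 - 295 = 2858)
S(Q, w) = (-8 + (-26 + w)/(Q + w))*(33 + Q) (S(Q, w) = (33 + Q)*((-26 + w)/(Q + w) - 8) = (33 + Q)*(-8 + (-26 + w)/(Q + w)) = (-8 + (-26 + w)/(Q + w))*(33 + Q))
S(17, d(2, r(-3)))/Z = ((-858 - 290*17 - 231*2 - 8*17² - 7*17*2)/(17 + 2))/2858 = ((-858 - 4930 - 462 - 8*289 - 238)/19)*(1/2858) = ((-858 - 4930 - 462 - 2312 - 238)/19)*(1/2858) = ((1/19)*(-8800))*(1/2858) = -8800/19*1/2858 = -4400/27151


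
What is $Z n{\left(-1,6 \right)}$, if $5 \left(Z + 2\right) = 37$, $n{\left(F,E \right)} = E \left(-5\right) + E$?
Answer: $- \frac{648}{5} \approx -129.6$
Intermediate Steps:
$n{\left(F,E \right)} = - 4 E$ ($n{\left(F,E \right)} = - 5 E + E = - 4 E$)
$Z = \frac{27}{5}$ ($Z = -2 + \frac{1}{5} \cdot 37 = -2 + \frac{37}{5} = \frac{27}{5} \approx 5.4$)
$Z n{\left(-1,6 \right)} = \frac{27 \left(\left(-4\right) 6\right)}{5} = \frac{27}{5} \left(-24\right) = - \frac{648}{5}$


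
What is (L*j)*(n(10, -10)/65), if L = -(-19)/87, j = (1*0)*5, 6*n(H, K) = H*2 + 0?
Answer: 0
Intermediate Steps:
n(H, K) = H/3 (n(H, K) = (H*2 + 0)/6 = (2*H + 0)/6 = (2*H)/6 = H/3)
j = 0 (j = 0*5 = 0)
L = 19/87 (L = -(-19)/87 = -1*(-19/87) = 19/87 ≈ 0.21839)
(L*j)*(n(10, -10)/65) = ((19/87)*0)*(((⅓)*10)/65) = 0*((10/3)*(1/65)) = 0*(2/39) = 0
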